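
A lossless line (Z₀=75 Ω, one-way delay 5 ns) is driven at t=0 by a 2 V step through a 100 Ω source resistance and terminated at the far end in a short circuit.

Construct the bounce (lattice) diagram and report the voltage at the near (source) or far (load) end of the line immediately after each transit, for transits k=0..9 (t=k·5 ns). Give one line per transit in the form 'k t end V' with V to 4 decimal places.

Γ_L=-1.000000, Γ_S=0.142857; launch V₁=2·75/175=0.857143
k=0 src: V=0.8571
k=1 load: inc=0.857143, refl=0.857143·-1.000000=-0.8571; V=0.000000+0.857143+-0.857143=0.0000
k=2 src: inc=-0.857143, refl=-0.857143·0.142857=-0.1224; V=0.857143+-0.857143+-0.122449=-0.1224
k=3 load: inc=-0.122449, refl=-0.122449·-1.000000=0.1224; V=0.000000+-0.122449+0.122449=0.0000
k=4 src: inc=0.122449, refl=0.122449·0.142857=0.0175; V=-0.122449+0.122449+0.017493=0.0175
k=5 load: inc=0.017493, refl=0.017493·-1.000000=-0.0175; V=0.000000+0.017493+-0.017493=0.0000
k=6 src: inc=-0.017493, refl=-0.017493·0.142857=-0.0025; V=0.017493+-0.017493+-0.002499=-0.0025
k=7 load: inc=-0.002499, refl=-0.002499·-1.000000=0.0025; V=0.000000+-0.002499+0.002499=0.0000
k=8 src: inc=0.002499, refl=0.002499·0.142857=0.0004; V=-0.002499+0.002499+0.000357=0.0004
k=9 load: inc=0.000357, refl=0.000357·-1.000000=-0.0004; V=0.000000+0.000357+-0.000357=0.0000

0 0 source 0.8571
1 5 load 0.0000
2 10 source -0.1224
3 15 load 0.0000
4 20 source 0.0175
5 25 load 0.0000
6 30 source -0.0025
7 35 load 0.0000
8 40 source 0.0004
9 45 load 0.0000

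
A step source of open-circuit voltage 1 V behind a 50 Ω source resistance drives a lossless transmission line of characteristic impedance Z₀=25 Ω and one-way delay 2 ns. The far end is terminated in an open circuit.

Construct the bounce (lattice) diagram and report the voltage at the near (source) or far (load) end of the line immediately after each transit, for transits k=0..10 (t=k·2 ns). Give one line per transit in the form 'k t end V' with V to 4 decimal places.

0 0 source 0.3333
1 2 load 0.6667
2 4 source 0.7778
3 6 load 0.8889
4 8 source 0.9259
5 10 load 0.9630
6 12 source 0.9753
7 14 load 0.9877
8 16 source 0.9918
9 18 load 0.9959
10 20 source 0.9973

Γ_L=1.000000, Γ_S=0.333333; launch V₁=1·25/75=0.333333
k=0 src: V=0.3333
k=1 load: inc=0.333333, refl=0.333333·1.000000=0.3333; V=0.000000+0.333333+0.333333=0.6667
k=2 src: inc=0.333333, refl=0.333333·0.333333=0.1111; V=0.333333+0.333333+0.111111=0.7778
k=3 load: inc=0.111111, refl=0.111111·1.000000=0.1111; V=0.666667+0.111111+0.111111=0.8889
k=4 src: inc=0.111111, refl=0.111111·0.333333=0.0370; V=0.777778+0.111111+0.037037=0.9259
k=5 load: inc=0.037037, refl=0.037037·1.000000=0.0370; V=0.888889+0.037037+0.037037=0.9630
k=6 src: inc=0.037037, refl=0.037037·0.333333=0.0123; V=0.925926+0.037037+0.012346=0.9753
k=7 load: inc=0.012346, refl=0.012346·1.000000=0.0123; V=0.962963+0.012346+0.012346=0.9877
k=8 src: inc=0.012346, refl=0.012346·0.333333=0.0041; V=0.975309+0.012346+0.004115=0.9918
k=9 load: inc=0.004115, refl=0.004115·1.000000=0.0041; V=0.987654+0.004115+0.004115=0.9959
k=10 src: inc=0.004115, refl=0.004115·0.333333=0.0014; V=0.991770+0.004115+0.001372=0.9973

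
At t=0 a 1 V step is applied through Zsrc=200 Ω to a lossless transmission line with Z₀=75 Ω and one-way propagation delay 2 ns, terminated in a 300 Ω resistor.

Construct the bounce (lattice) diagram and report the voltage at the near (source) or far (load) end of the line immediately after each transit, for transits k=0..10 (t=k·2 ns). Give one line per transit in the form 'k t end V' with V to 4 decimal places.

0 0 source 0.2727
1 2 load 0.4364
2 4 source 0.5107
3 6 load 0.5554
4 8 source 0.5757
5 10 load 0.5878
6 12 source 0.5934
7 14 load 0.5967
8 16 source 0.5982
9 18 load 0.5991
10 20 source 0.5995

Γ_L=0.600000, Γ_S=0.454545; launch V₁=1·75/275=0.272727
k=0 src: V=0.2727
k=1 load: inc=0.272727, refl=0.272727·0.600000=0.1636; V=0.000000+0.272727+0.163636=0.4364
k=2 src: inc=0.163636, refl=0.163636·0.454545=0.0744; V=0.272727+0.163636+0.074380=0.5107
k=3 load: inc=0.074380, refl=0.074380·0.600000=0.0446; V=0.436364+0.074380+0.044628=0.5554
k=4 src: inc=0.044628, refl=0.044628·0.454545=0.0203; V=0.510744+0.044628+0.020285=0.5757
k=5 load: inc=0.020285, refl=0.020285·0.600000=0.0122; V=0.555372+0.020285+0.012171=0.5878
k=6 src: inc=0.012171, refl=0.012171·0.454545=0.0055; V=0.575657+0.012171+0.005532=0.5934
k=7 load: inc=0.005532, refl=0.005532·0.600000=0.0033; V=0.587829+0.005532+0.003319=0.5967
k=8 src: inc=0.003319, refl=0.003319·0.454545=0.0015; V=0.593361+0.003319+0.001509=0.5982
k=9 load: inc=0.001509, refl=0.001509·0.600000=0.0009; V=0.596681+0.001509+0.000905=0.5991
k=10 src: inc=0.000905, refl=0.000905·0.454545=0.0004; V=0.598189+0.000905+0.000412=0.5995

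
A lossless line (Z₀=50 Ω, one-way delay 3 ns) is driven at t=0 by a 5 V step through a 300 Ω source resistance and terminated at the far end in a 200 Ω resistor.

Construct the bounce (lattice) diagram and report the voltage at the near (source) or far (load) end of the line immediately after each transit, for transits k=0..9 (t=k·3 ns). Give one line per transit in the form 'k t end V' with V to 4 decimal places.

0 0 source 0.7143
1 3 load 1.1429
2 6 source 1.4490
3 9 load 1.6327
4 12 source 1.7638
5 15 load 1.8426
6 18 source 1.8988
7 21 load 1.9325
8 24 source 1.9566
9 27 load 1.9711

Γ_L=0.600000, Γ_S=0.714286; launch V₁=5·50/350=0.714286
k=0 src: V=0.7143
k=1 load: inc=0.714286, refl=0.714286·0.600000=0.4286; V=0.000000+0.714286+0.428571=1.1429
k=2 src: inc=0.428571, refl=0.428571·0.714286=0.3061; V=0.714286+0.428571+0.306122=1.4490
k=3 load: inc=0.306122, refl=0.306122·0.600000=0.1837; V=1.142857+0.306122+0.183673=1.6327
k=4 src: inc=0.183673, refl=0.183673·0.714286=0.1312; V=1.448980+0.183673+0.131195=1.7638
k=5 load: inc=0.131195, refl=0.131195·0.600000=0.0787; V=1.632653+0.131195+0.078717=1.8426
k=6 src: inc=0.078717, refl=0.078717·0.714286=0.0562; V=1.763848+0.078717+0.056227=1.8988
k=7 load: inc=0.056227, refl=0.056227·0.600000=0.0337; V=1.842566+0.056227+0.033736=1.9325
k=8 src: inc=0.033736, refl=0.033736·0.714286=0.0241; V=1.898792+0.033736+0.024097=1.9566
k=9 load: inc=0.024097, refl=0.024097·0.600000=0.0145; V=1.932528+0.024097+0.014458=1.9711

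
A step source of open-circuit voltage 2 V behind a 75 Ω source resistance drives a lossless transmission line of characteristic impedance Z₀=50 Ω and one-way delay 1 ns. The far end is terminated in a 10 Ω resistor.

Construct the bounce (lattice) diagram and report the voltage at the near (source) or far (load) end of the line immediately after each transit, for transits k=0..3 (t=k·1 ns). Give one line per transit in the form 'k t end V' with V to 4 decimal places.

Γ_L=-0.666667, Γ_S=0.200000; launch V₁=2·50/125=0.800000
k=0 src: V=0.8000
k=1 load: inc=0.800000, refl=0.800000·-0.666667=-0.5333; V=0.000000+0.800000+-0.533333=0.2667
k=2 src: inc=-0.533333, refl=-0.533333·0.200000=-0.1067; V=0.800000+-0.533333+-0.106667=0.1600
k=3 load: inc=-0.106667, refl=-0.106667·-0.666667=0.0711; V=0.266667+-0.106667+0.071111=0.2311

0 0 source 0.8000
1 1 load 0.2667
2 2 source 0.1600
3 3 load 0.2311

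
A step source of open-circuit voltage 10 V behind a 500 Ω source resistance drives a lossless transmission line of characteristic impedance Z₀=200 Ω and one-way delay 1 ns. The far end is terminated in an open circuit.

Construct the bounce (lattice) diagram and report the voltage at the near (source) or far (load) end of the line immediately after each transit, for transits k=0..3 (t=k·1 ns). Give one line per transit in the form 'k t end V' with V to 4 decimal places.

0 0 source 2.8571
1 1 load 5.7143
2 2 source 6.9388
3 3 load 8.1633

Γ_L=1.000000, Γ_S=0.428571; launch V₁=10·200/700=2.857143
k=0 src: V=2.8571
k=1 load: inc=2.857143, refl=2.857143·1.000000=2.8571; V=0.000000+2.857143+2.857143=5.7143
k=2 src: inc=2.857143, refl=2.857143·0.428571=1.2245; V=2.857143+2.857143+1.224490=6.9388
k=3 load: inc=1.224490, refl=1.224490·1.000000=1.2245; V=5.714286+1.224490+1.224490=8.1633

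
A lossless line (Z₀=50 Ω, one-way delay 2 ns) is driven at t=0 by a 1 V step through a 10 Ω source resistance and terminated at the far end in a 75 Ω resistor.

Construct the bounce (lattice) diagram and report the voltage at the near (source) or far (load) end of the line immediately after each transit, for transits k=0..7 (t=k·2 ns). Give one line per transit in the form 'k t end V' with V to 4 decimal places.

Γ_L=0.200000, Γ_S=-0.666667; launch V₁=1·50/60=0.833333
k=0 src: V=0.8333
k=1 load: inc=0.833333, refl=0.833333·0.200000=0.1667; V=0.000000+0.833333+0.166667=1.0000
k=2 src: inc=0.166667, refl=0.166667·-0.666667=-0.1111; V=0.833333+0.166667+-0.111111=0.8889
k=3 load: inc=-0.111111, refl=-0.111111·0.200000=-0.0222; V=1.000000+-0.111111+-0.022222=0.8667
k=4 src: inc=-0.022222, refl=-0.022222·-0.666667=0.0148; V=0.888889+-0.022222+0.014815=0.8815
k=5 load: inc=0.014815, refl=0.014815·0.200000=0.0030; V=0.866667+0.014815+0.002963=0.8844
k=6 src: inc=0.002963, refl=0.002963·-0.666667=-0.0020; V=0.881481+0.002963+-0.001975=0.8825
k=7 load: inc=-0.001975, refl=-0.001975·0.200000=-0.0004; V=0.884444+-0.001975+-0.000395=0.8821

0 0 source 0.8333
1 2 load 1.0000
2 4 source 0.8889
3 6 load 0.8667
4 8 source 0.8815
5 10 load 0.8844
6 12 source 0.8825
7 14 load 0.8821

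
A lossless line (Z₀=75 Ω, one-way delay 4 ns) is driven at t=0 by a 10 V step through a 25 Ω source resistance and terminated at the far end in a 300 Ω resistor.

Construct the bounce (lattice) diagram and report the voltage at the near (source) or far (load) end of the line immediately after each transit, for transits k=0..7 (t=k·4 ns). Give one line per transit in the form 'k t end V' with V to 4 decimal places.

Γ_L=0.600000, Γ_S=-0.500000; launch V₁=10·75/100=7.500000
k=0 src: V=7.5000
k=1 load: inc=7.500000, refl=7.500000·0.600000=4.5000; V=0.000000+7.500000+4.500000=12.0000
k=2 src: inc=4.500000, refl=4.500000·-0.500000=-2.2500; V=7.500000+4.500000+-2.250000=9.7500
k=3 load: inc=-2.250000, refl=-2.250000·0.600000=-1.3500; V=12.000000+-2.250000+-1.350000=8.4000
k=4 src: inc=-1.350000, refl=-1.350000·-0.500000=0.6750; V=9.750000+-1.350000+0.675000=9.0750
k=5 load: inc=0.675000, refl=0.675000·0.600000=0.4050; V=8.400000+0.675000+0.405000=9.4800
k=6 src: inc=0.405000, refl=0.405000·-0.500000=-0.2025; V=9.075000+0.405000+-0.202500=9.2775
k=7 load: inc=-0.202500, refl=-0.202500·0.600000=-0.1215; V=9.480000+-0.202500+-0.121500=9.1560

0 0 source 7.5000
1 4 load 12.0000
2 8 source 9.7500
3 12 load 8.4000
4 16 source 9.0750
5 20 load 9.4800
6 24 source 9.2775
7 28 load 9.1560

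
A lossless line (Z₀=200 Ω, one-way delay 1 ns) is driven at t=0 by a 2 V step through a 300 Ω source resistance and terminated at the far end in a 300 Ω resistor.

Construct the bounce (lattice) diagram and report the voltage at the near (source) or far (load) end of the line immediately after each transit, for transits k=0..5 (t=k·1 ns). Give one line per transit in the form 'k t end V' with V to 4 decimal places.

Γ_L=0.200000, Γ_S=0.200000; launch V₁=2·200/500=0.800000
k=0 src: V=0.8000
k=1 load: inc=0.800000, refl=0.800000·0.200000=0.1600; V=0.000000+0.800000+0.160000=0.9600
k=2 src: inc=0.160000, refl=0.160000·0.200000=0.0320; V=0.800000+0.160000+0.032000=0.9920
k=3 load: inc=0.032000, refl=0.032000·0.200000=0.0064; V=0.960000+0.032000+0.006400=0.9984
k=4 src: inc=0.006400, refl=0.006400·0.200000=0.0013; V=0.992000+0.006400+0.001280=0.9997
k=5 load: inc=0.001280, refl=0.001280·0.200000=0.0003; V=0.998400+0.001280+0.000256=0.9999

0 0 source 0.8000
1 1 load 0.9600
2 2 source 0.9920
3 3 load 0.9984
4 4 source 0.9997
5 5 load 0.9999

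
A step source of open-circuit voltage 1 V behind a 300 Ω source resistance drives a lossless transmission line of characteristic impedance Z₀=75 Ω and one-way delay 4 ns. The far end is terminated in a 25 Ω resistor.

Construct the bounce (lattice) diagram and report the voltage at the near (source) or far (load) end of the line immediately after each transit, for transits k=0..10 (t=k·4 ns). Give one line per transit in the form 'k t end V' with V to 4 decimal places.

0 0 source 0.2000
1 4 load 0.1000
2 8 source 0.0400
3 12 load 0.0700
4 16 source 0.0880
5 20 load 0.0790
6 24 source 0.0736
7 28 load 0.0763
8 32 source 0.0779
9 36 load 0.0771
10 40 source 0.0766

Γ_L=-0.500000, Γ_S=0.600000; launch V₁=1·75/375=0.200000
k=0 src: V=0.2000
k=1 load: inc=0.200000, refl=0.200000·-0.500000=-0.1000; V=0.000000+0.200000+-0.100000=0.1000
k=2 src: inc=-0.100000, refl=-0.100000·0.600000=-0.0600; V=0.200000+-0.100000+-0.060000=0.0400
k=3 load: inc=-0.060000, refl=-0.060000·-0.500000=0.0300; V=0.100000+-0.060000+0.030000=0.0700
k=4 src: inc=0.030000, refl=0.030000·0.600000=0.0180; V=0.040000+0.030000+0.018000=0.0880
k=5 load: inc=0.018000, refl=0.018000·-0.500000=-0.0090; V=0.070000+0.018000+-0.009000=0.0790
k=6 src: inc=-0.009000, refl=-0.009000·0.600000=-0.0054; V=0.088000+-0.009000+-0.005400=0.0736
k=7 load: inc=-0.005400, refl=-0.005400·-0.500000=0.0027; V=0.079000+-0.005400+0.002700=0.0763
k=8 src: inc=0.002700, refl=0.002700·0.600000=0.0016; V=0.073600+0.002700+0.001620=0.0779
k=9 load: inc=0.001620, refl=0.001620·-0.500000=-0.0008; V=0.076300+0.001620+-0.000810=0.0771
k=10 src: inc=-0.000810, refl=-0.000810·0.600000=-0.0005; V=0.077920+-0.000810+-0.000486=0.0766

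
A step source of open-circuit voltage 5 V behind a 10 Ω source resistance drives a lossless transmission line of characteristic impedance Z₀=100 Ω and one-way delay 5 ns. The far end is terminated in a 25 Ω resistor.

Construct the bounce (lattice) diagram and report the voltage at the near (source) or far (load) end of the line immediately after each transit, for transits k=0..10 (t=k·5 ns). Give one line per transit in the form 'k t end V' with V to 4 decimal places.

Γ_L=-0.600000, Γ_S=-0.818182; launch V₁=5·100/110=4.545455
k=0 src: V=4.5455
k=1 load: inc=4.545455, refl=4.545455·-0.600000=-2.7273; V=0.000000+4.545455+-2.727273=1.8182
k=2 src: inc=-2.727273, refl=-2.727273·-0.818182=2.2314; V=4.545455+-2.727273+2.231405=4.0496
k=3 load: inc=2.231405, refl=2.231405·-0.600000=-1.3388; V=1.818182+2.231405+-1.338843=2.7107
k=4 src: inc=-1.338843, refl=-1.338843·-0.818182=1.0954; V=4.049587+-1.338843+1.095417=3.8062
k=5 load: inc=1.095417, refl=1.095417·-0.600000=-0.6573; V=2.710744+1.095417+-0.657250=3.1489
k=6 src: inc=-0.657250, refl=-0.657250·-0.818182=0.5378; V=3.806161+-0.657250+0.537750=3.6867
k=7 load: inc=0.537750, refl=0.537750·-0.600000=-0.3227; V=3.148911+0.537750+-0.322650=3.3640
k=8 src: inc=-0.322650, refl=-0.322650·-0.818182=0.2640; V=3.686661+-0.322650+0.263986=3.6280
k=9 load: inc=0.263986, refl=0.263986·-0.600000=-0.1584; V=3.364011+0.263986+-0.158392=3.4696
k=10 src: inc=-0.158392, refl=-0.158392·-0.818182=0.1296; V=3.627997+-0.158392+0.129593=3.5992

0 0 source 4.5455
1 5 load 1.8182
2 10 source 4.0496
3 15 load 2.7107
4 20 source 3.8062
5 25 load 3.1489
6 30 source 3.6867
7 35 load 3.3640
8 40 source 3.6280
9 45 load 3.4696
10 50 source 3.5992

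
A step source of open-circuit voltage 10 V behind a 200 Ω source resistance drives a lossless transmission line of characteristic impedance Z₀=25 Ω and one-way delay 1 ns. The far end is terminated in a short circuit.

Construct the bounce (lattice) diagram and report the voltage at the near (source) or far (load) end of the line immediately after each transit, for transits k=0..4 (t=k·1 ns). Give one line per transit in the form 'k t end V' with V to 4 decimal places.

Γ_L=-1.000000, Γ_S=0.777778; launch V₁=10·25/225=1.111111
k=0 src: V=1.1111
k=1 load: inc=1.111111, refl=1.111111·-1.000000=-1.1111; V=0.000000+1.111111+-1.111111=0.0000
k=2 src: inc=-1.111111, refl=-1.111111·0.777778=-0.8642; V=1.111111+-1.111111+-0.864198=-0.8642
k=3 load: inc=-0.864198, refl=-0.864198·-1.000000=0.8642; V=0.000000+-0.864198+0.864198=0.0000
k=4 src: inc=0.864198, refl=0.864198·0.777778=0.6722; V=-0.864198+0.864198+0.672154=0.6722

0 0 source 1.1111
1 1 load 0.0000
2 2 source -0.8642
3 3 load 0.0000
4 4 source 0.6722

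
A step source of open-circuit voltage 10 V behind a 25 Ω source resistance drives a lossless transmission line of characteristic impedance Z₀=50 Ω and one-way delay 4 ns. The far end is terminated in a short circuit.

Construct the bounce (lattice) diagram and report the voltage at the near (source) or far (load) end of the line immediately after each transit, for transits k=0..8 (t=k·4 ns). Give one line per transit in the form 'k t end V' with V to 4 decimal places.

Γ_L=-1.000000, Γ_S=-0.333333; launch V₁=10·50/75=6.666667
k=0 src: V=6.6667
k=1 load: inc=6.666667, refl=6.666667·-1.000000=-6.6667; V=0.000000+6.666667+-6.666667=0.0000
k=2 src: inc=-6.666667, refl=-6.666667·-0.333333=2.2222; V=6.666667+-6.666667+2.222222=2.2222
k=3 load: inc=2.222222, refl=2.222222·-1.000000=-2.2222; V=0.000000+2.222222+-2.222222=0.0000
k=4 src: inc=-2.222222, refl=-2.222222·-0.333333=0.7407; V=2.222222+-2.222222+0.740741=0.7407
k=5 load: inc=0.740741, refl=0.740741·-1.000000=-0.7407; V=0.000000+0.740741+-0.740741=0.0000
k=6 src: inc=-0.740741, refl=-0.740741·-0.333333=0.2469; V=0.740741+-0.740741+0.246914=0.2469
k=7 load: inc=0.246914, refl=0.246914·-1.000000=-0.2469; V=0.000000+0.246914+-0.246914=0.0000
k=8 src: inc=-0.246914, refl=-0.246914·-0.333333=0.0823; V=0.246914+-0.246914+0.082305=0.0823

0 0 source 6.6667
1 4 load 0.0000
2 8 source 2.2222
3 12 load 0.0000
4 16 source 0.7407
5 20 load 0.0000
6 24 source 0.2469
7 28 load 0.0000
8 32 source 0.0823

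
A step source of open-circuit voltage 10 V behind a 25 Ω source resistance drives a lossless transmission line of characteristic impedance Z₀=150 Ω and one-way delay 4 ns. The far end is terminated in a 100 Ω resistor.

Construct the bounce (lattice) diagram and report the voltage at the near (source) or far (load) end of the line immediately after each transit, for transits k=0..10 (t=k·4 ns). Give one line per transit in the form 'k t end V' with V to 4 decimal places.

0 0 source 8.5714
1 4 load 6.8571
2 8 source 8.0816
3 12 load 7.8367
4 16 source 8.0117
5 20 load 7.9767
6 24 source 8.0017
7 28 load 7.9967
8 32 source 8.0002
9 36 load 7.9995
10 40 source 8.0000

Γ_L=-0.200000, Γ_S=-0.714286; launch V₁=10·150/175=8.571429
k=0 src: V=8.5714
k=1 load: inc=8.571429, refl=8.571429·-0.200000=-1.7143; V=0.000000+8.571429+-1.714286=6.8571
k=2 src: inc=-1.714286, refl=-1.714286·-0.714286=1.2245; V=8.571429+-1.714286+1.224490=8.0816
k=3 load: inc=1.224490, refl=1.224490·-0.200000=-0.2449; V=6.857143+1.224490+-0.244898=7.8367
k=4 src: inc=-0.244898, refl=-0.244898·-0.714286=0.1749; V=8.081633+-0.244898+0.174927=8.0117
k=5 load: inc=0.174927, refl=0.174927·-0.200000=-0.0350; V=7.836735+0.174927+-0.034985=7.9767
k=6 src: inc=-0.034985, refl=-0.034985·-0.714286=0.0250; V=8.011662+-0.034985+0.024990=8.0017
k=7 load: inc=0.024990, refl=0.024990·-0.200000=-0.0050; V=7.976676+0.024990+-0.004998=7.9967
k=8 src: inc=-0.004998, refl=-0.004998·-0.714286=0.0036; V=8.001666+-0.004998+0.003570=8.0002
k=9 load: inc=0.003570, refl=0.003570·-0.200000=-0.0007; V=7.996668+0.003570+-0.000714=7.9995
k=10 src: inc=-0.000714, refl=-0.000714·-0.714286=0.0005; V=8.000238+-0.000714+0.000510=8.0000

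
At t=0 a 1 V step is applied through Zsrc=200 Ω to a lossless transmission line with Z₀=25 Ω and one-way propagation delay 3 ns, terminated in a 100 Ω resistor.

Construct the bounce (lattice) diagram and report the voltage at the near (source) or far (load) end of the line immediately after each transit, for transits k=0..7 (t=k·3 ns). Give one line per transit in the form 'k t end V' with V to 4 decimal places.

Γ_L=0.600000, Γ_S=0.777778; launch V₁=1·25/225=0.111111
k=0 src: V=0.1111
k=1 load: inc=0.111111, refl=0.111111·0.600000=0.0667; V=0.000000+0.111111+0.066667=0.1778
k=2 src: inc=0.066667, refl=0.066667·0.777778=0.0519; V=0.111111+0.066667+0.051852=0.2296
k=3 load: inc=0.051852, refl=0.051852·0.600000=0.0311; V=0.177778+0.051852+0.031111=0.2607
k=4 src: inc=0.031111, refl=0.031111·0.777778=0.0242; V=0.229630+0.031111+0.024198=0.2849
k=5 load: inc=0.024198, refl=0.024198·0.600000=0.0145; V=0.260741+0.024198+0.014519=0.2995
k=6 src: inc=0.014519, refl=0.014519·0.777778=0.0113; V=0.284938+0.014519+0.011292=0.3107
k=7 load: inc=0.011292, refl=0.011292·0.600000=0.0068; V=0.299457+0.011292+0.006775=0.3175

0 0 source 0.1111
1 3 load 0.1778
2 6 source 0.2296
3 9 load 0.2607
4 12 source 0.2849
5 15 load 0.2995
6 18 source 0.3107
7 21 load 0.3175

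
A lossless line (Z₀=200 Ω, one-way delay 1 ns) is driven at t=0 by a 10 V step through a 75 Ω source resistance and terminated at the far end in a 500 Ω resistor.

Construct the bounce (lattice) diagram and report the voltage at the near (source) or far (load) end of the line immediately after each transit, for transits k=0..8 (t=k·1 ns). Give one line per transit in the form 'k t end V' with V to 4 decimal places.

Γ_L=0.428571, Γ_S=-0.454545; launch V₁=10·200/275=7.272727
k=0 src: V=7.2727
k=1 load: inc=7.272727, refl=7.272727·0.428571=3.1169; V=0.000000+7.272727+3.116883=10.3896
k=2 src: inc=3.116883, refl=3.116883·-0.454545=-1.4168; V=7.272727+3.116883+-1.416765=8.9728
k=3 load: inc=-1.416765, refl=-1.416765·0.428571=-0.6072; V=10.389610+-1.416765+-0.607185=8.3657
k=4 src: inc=-0.607185, refl=-0.607185·-0.454545=0.2760; V=8.972845+-0.607185+0.275993=8.6417
k=5 load: inc=0.275993, refl=0.275993·0.428571=0.1183; V=8.365660+0.275993+0.118283=8.7599
k=6 src: inc=0.118283, refl=0.118283·-0.454545=-0.0538; V=8.641654+0.118283+-0.053765=8.7062
k=7 load: inc=-0.053765, refl=-0.053765·0.428571=-0.0230; V=8.759936+-0.053765+-0.023042=8.6831
k=8 src: inc=-0.023042, refl=-0.023042·-0.454545=0.0105; V=8.706171+-0.023042+0.010474=8.6936

0 0 source 7.2727
1 1 load 10.3896
2 2 source 8.9728
3 3 load 8.3657
4 4 source 8.6417
5 5 load 8.7599
6 6 source 8.7062
7 7 load 8.6831
8 8 source 8.6936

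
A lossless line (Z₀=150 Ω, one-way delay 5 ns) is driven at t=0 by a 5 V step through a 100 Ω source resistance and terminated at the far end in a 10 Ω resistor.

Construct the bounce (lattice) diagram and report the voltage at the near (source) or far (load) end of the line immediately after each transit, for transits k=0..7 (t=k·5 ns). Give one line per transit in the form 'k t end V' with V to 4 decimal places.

0 0 source 3.0000
1 5 load 0.3750
2 10 source 0.9000
3 15 load 0.4406
4 20 source 0.5325
5 25 load 0.4521
6 30 source 0.4682
7 35 load 0.4541

Γ_L=-0.875000, Γ_S=-0.200000; launch V₁=5·150/250=3.000000
k=0 src: V=3.0000
k=1 load: inc=3.000000, refl=3.000000·-0.875000=-2.6250; V=0.000000+3.000000+-2.625000=0.3750
k=2 src: inc=-2.625000, refl=-2.625000·-0.200000=0.5250; V=3.000000+-2.625000+0.525000=0.9000
k=3 load: inc=0.525000, refl=0.525000·-0.875000=-0.4594; V=0.375000+0.525000+-0.459375=0.4406
k=4 src: inc=-0.459375, refl=-0.459375·-0.200000=0.0919; V=0.900000+-0.459375+0.091875=0.5325
k=5 load: inc=0.091875, refl=0.091875·-0.875000=-0.0804; V=0.440625+0.091875+-0.080391=0.4521
k=6 src: inc=-0.080391, refl=-0.080391·-0.200000=0.0161; V=0.532500+-0.080391+0.016078=0.4682
k=7 load: inc=0.016078, refl=0.016078·-0.875000=-0.0141; V=0.452109+0.016078+-0.014068=0.4541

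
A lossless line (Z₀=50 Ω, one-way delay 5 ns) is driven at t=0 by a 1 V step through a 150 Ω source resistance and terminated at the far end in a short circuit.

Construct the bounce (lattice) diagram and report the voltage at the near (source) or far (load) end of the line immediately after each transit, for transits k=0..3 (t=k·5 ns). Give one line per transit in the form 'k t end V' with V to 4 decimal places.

0 0 source 0.2500
1 5 load 0.0000
2 10 source -0.1250
3 15 load 0.0000

Γ_L=-1.000000, Γ_S=0.500000; launch V₁=1·50/200=0.250000
k=0 src: V=0.2500
k=1 load: inc=0.250000, refl=0.250000·-1.000000=-0.2500; V=0.000000+0.250000+-0.250000=0.0000
k=2 src: inc=-0.250000, refl=-0.250000·0.500000=-0.1250; V=0.250000+-0.250000+-0.125000=-0.1250
k=3 load: inc=-0.125000, refl=-0.125000·-1.000000=0.1250; V=0.000000+-0.125000+0.125000=0.0000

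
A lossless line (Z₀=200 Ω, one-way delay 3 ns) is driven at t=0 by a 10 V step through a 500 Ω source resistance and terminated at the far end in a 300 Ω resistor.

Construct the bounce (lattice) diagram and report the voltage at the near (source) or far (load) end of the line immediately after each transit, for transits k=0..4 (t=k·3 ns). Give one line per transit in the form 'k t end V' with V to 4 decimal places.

Γ_L=0.200000, Γ_S=0.428571; launch V₁=10·200/700=2.857143
k=0 src: V=2.8571
k=1 load: inc=2.857143, refl=2.857143·0.200000=0.5714; V=0.000000+2.857143+0.571429=3.4286
k=2 src: inc=0.571429, refl=0.571429·0.428571=0.2449; V=2.857143+0.571429+0.244898=3.6735
k=3 load: inc=0.244898, refl=0.244898·0.200000=0.0490; V=3.428571+0.244898+0.048980=3.7224
k=4 src: inc=0.048980, refl=0.048980·0.428571=0.0210; V=3.673469+0.048980+0.020991=3.7434

0 0 source 2.8571
1 3 load 3.4286
2 6 source 3.6735
3 9 load 3.7224
4 12 source 3.7434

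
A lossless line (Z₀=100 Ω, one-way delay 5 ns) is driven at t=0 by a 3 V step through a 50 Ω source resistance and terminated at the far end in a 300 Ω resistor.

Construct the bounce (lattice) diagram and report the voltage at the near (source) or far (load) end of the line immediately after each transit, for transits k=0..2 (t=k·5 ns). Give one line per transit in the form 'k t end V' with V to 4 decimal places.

Γ_L=0.500000, Γ_S=-0.333333; launch V₁=3·100/150=2.000000
k=0 src: V=2.0000
k=1 load: inc=2.000000, refl=2.000000·0.500000=1.0000; V=0.000000+2.000000+1.000000=3.0000
k=2 src: inc=1.000000, refl=1.000000·-0.333333=-0.3333; V=2.000000+1.000000+-0.333333=2.6667

0 0 source 2.0000
1 5 load 3.0000
2 10 source 2.6667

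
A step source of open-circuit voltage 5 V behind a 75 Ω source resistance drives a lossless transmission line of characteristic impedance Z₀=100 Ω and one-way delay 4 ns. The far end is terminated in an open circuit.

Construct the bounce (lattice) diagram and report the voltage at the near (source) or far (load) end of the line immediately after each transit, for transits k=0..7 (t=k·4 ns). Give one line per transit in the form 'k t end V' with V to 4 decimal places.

0 0 source 2.8571
1 4 load 5.7143
2 8 source 5.3061
3 12 load 4.8980
4 16 source 4.9563
5 20 load 5.0146
6 24 source 5.0062
7 28 load 4.9979

Γ_L=1.000000, Γ_S=-0.142857; launch V₁=5·100/175=2.857143
k=0 src: V=2.8571
k=1 load: inc=2.857143, refl=2.857143·1.000000=2.8571; V=0.000000+2.857143+2.857143=5.7143
k=2 src: inc=2.857143, refl=2.857143·-0.142857=-0.4082; V=2.857143+2.857143+-0.408163=5.3061
k=3 load: inc=-0.408163, refl=-0.408163·1.000000=-0.4082; V=5.714286+-0.408163+-0.408163=4.8980
k=4 src: inc=-0.408163, refl=-0.408163·-0.142857=0.0583; V=5.306122+-0.408163+0.058309=4.9563
k=5 load: inc=0.058309, refl=0.058309·1.000000=0.0583; V=4.897959+0.058309+0.058309=5.0146
k=6 src: inc=0.058309, refl=0.058309·-0.142857=-0.0083; V=4.956268+0.058309+-0.008330=5.0062
k=7 load: inc=-0.008330, refl=-0.008330·1.000000=-0.0083; V=5.014577+-0.008330+-0.008330=4.9979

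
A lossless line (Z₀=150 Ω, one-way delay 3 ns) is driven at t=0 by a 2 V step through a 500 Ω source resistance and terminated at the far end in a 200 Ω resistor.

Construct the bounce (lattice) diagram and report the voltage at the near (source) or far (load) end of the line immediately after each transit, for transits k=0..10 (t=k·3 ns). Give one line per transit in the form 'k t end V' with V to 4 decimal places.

Γ_L=0.142857, Γ_S=0.538462; launch V₁=2·150/650=0.461538
k=0 src: V=0.4615
k=1 load: inc=0.461538, refl=0.461538·0.142857=0.0659; V=0.000000+0.461538+0.065934=0.5275
k=2 src: inc=0.065934, refl=0.065934·0.538462=0.0355; V=0.461538+0.065934+0.035503=0.5630
k=3 load: inc=0.035503, refl=0.035503·0.142857=0.0051; V=0.527473+0.035503+0.005072=0.5680
k=4 src: inc=0.005072, refl=0.005072·0.538462=0.0027; V=0.562975+0.005072+0.002731=0.5708
k=5 load: inc=0.002731, refl=0.002731·0.142857=0.0004; V=0.568047+0.002731+0.000390=0.5712
k=6 src: inc=0.000390, refl=0.000390·0.538462=0.0002; V=0.570778+0.000390+0.000210=0.5714
k=7 load: inc=0.000210, refl=0.000210·0.142857=0.0000; V=0.571168+0.000210+0.000030=0.5714
k=8 src: inc=0.000030, refl=0.000030·0.538462=0.0000; V=0.571379+0.000030+0.000016=0.5714
k=9 load: inc=0.000016, refl=0.000016·0.142857=0.0000; V=0.571409+0.000016+0.000002=0.5714
k=10 src: inc=0.000002, refl=0.000002·0.538462=0.0000; V=0.571425+0.000002+0.000001=0.5714

0 0 source 0.4615
1 3 load 0.5275
2 6 source 0.5630
3 9 load 0.5680
4 12 source 0.5708
5 15 load 0.5712
6 18 source 0.5714
7 21 load 0.5714
8 24 source 0.5714
9 27 load 0.5714
10 30 source 0.5714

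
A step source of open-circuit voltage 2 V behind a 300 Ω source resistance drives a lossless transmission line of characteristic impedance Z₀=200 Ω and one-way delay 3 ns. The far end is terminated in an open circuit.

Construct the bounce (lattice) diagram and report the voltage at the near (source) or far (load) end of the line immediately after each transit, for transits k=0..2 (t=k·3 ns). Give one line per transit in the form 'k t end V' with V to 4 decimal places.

Γ_L=1.000000, Γ_S=0.200000; launch V₁=2·200/500=0.800000
k=0 src: V=0.8000
k=1 load: inc=0.800000, refl=0.800000·1.000000=0.8000; V=0.000000+0.800000+0.800000=1.6000
k=2 src: inc=0.800000, refl=0.800000·0.200000=0.1600; V=0.800000+0.800000+0.160000=1.7600

0 0 source 0.8000
1 3 load 1.6000
2 6 source 1.7600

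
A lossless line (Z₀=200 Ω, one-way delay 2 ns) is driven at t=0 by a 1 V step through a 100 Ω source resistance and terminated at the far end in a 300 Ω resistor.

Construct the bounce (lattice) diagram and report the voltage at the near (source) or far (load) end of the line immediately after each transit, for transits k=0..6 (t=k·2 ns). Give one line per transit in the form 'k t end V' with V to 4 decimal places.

0 0 source 0.6667
1 2 load 0.8000
2 4 source 0.7556
3 6 load 0.7467
4 8 source 0.7496
5 10 load 0.7502
6 12 source 0.7500

Γ_L=0.200000, Γ_S=-0.333333; launch V₁=1·200/300=0.666667
k=0 src: V=0.6667
k=1 load: inc=0.666667, refl=0.666667·0.200000=0.1333; V=0.000000+0.666667+0.133333=0.8000
k=2 src: inc=0.133333, refl=0.133333·-0.333333=-0.0444; V=0.666667+0.133333+-0.044444=0.7556
k=3 load: inc=-0.044444, refl=-0.044444·0.200000=-0.0089; V=0.800000+-0.044444+-0.008889=0.7467
k=4 src: inc=-0.008889, refl=-0.008889·-0.333333=0.0030; V=0.755556+-0.008889+0.002963=0.7496
k=5 load: inc=0.002963, refl=0.002963·0.200000=0.0006; V=0.746667+0.002963+0.000593=0.7502
k=6 src: inc=0.000593, refl=0.000593·-0.333333=-0.0002; V=0.749630+0.000593+-0.000198=0.7500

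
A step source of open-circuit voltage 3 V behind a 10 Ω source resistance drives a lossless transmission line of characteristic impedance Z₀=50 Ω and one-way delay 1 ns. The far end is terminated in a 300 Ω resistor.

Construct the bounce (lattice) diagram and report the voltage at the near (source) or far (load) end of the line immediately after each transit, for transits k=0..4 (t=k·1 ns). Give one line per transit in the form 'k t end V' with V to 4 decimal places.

0 0 source 2.5000
1 1 load 4.2857
2 2 source 3.0952
3 3 load 2.2449
4 4 source 2.8118

Γ_L=0.714286, Γ_S=-0.666667; launch V₁=3·50/60=2.500000
k=0 src: V=2.5000
k=1 load: inc=2.500000, refl=2.500000·0.714286=1.7857; V=0.000000+2.500000+1.785714=4.2857
k=2 src: inc=1.785714, refl=1.785714·-0.666667=-1.1905; V=2.500000+1.785714+-1.190476=3.0952
k=3 load: inc=-1.190476, refl=-1.190476·0.714286=-0.8503; V=4.285714+-1.190476+-0.850340=2.2449
k=4 src: inc=-0.850340, refl=-0.850340·-0.666667=0.5669; V=3.095238+-0.850340+0.566893=2.8118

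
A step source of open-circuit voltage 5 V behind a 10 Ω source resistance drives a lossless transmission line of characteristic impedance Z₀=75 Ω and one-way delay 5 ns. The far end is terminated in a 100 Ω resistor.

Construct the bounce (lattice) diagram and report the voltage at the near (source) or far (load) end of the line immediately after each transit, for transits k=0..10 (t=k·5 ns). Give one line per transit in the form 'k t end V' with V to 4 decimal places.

Γ_L=0.142857, Γ_S=-0.764706; launch V₁=5·75/85=4.411765
k=0 src: V=4.4118
k=1 load: inc=4.411765, refl=4.411765·0.142857=0.6303; V=0.000000+4.411765+0.630252=5.0420
k=2 src: inc=0.630252, refl=0.630252·-0.764706=-0.4820; V=4.411765+0.630252+-0.481957=4.5601
k=3 load: inc=-0.481957, refl=-0.481957·0.142857=-0.0689; V=5.042017+-0.481957+-0.068851=4.4912
k=4 src: inc=-0.068851, refl=-0.068851·-0.764706=0.0527; V=4.560059+-0.068851+0.052651=4.5439
k=5 load: inc=0.052651, refl=0.052651·0.142857=0.0075; V=4.491208+0.052651+0.007522=4.5514
k=6 src: inc=0.007522, refl=0.007522·-0.764706=-0.0058; V=4.543859+0.007522+-0.005752=4.5456
k=7 load: inc=-0.005752, refl=-0.005752·0.142857=-0.0008; V=4.551381+-0.005752+-0.000822=4.5448
k=8 src: inc=-0.000822, refl=-0.000822·-0.764706=0.0006; V=4.545629+-0.000822+0.000628=4.5454
k=9 load: inc=0.000628, refl=0.000628·0.142857=0.0001; V=4.544807+0.000628+0.000090=4.5455
k=10 src: inc=0.000090, refl=0.000090·-0.764706=-0.0001; V=4.545436+0.000090+-0.000069=4.5455

0 0 source 4.4118
1 5 load 5.0420
2 10 source 4.5601
3 15 load 4.4912
4 20 source 4.5439
5 25 load 4.5514
6 30 source 4.5456
7 35 load 4.5448
8 40 source 4.5454
9 45 load 4.5455
10 50 source 4.5455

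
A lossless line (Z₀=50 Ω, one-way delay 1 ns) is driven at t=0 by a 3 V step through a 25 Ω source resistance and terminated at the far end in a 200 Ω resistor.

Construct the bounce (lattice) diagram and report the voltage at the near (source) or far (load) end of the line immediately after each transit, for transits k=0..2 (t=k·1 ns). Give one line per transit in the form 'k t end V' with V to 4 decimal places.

Γ_L=0.600000, Γ_S=-0.333333; launch V₁=3·50/75=2.000000
k=0 src: V=2.0000
k=1 load: inc=2.000000, refl=2.000000·0.600000=1.2000; V=0.000000+2.000000+1.200000=3.2000
k=2 src: inc=1.200000, refl=1.200000·-0.333333=-0.4000; V=2.000000+1.200000+-0.400000=2.8000

0 0 source 2.0000
1 1 load 3.2000
2 2 source 2.8000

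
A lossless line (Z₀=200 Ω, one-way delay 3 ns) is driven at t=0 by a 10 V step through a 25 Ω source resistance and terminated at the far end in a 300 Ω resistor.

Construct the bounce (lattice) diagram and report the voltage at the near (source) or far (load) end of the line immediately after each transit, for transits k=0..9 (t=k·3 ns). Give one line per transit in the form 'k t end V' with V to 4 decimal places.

Γ_L=0.200000, Γ_S=-0.777778; launch V₁=10·200/225=8.888889
k=0 src: V=8.8889
k=1 load: inc=8.888889, refl=8.888889·0.200000=1.7778; V=0.000000+8.888889+1.777778=10.6667
k=2 src: inc=1.777778, refl=1.777778·-0.777778=-1.3827; V=8.888889+1.777778+-1.382716=9.2840
k=3 load: inc=-1.382716, refl=-1.382716·0.200000=-0.2765; V=10.666667+-1.382716+-0.276543=9.0074
k=4 src: inc=-0.276543, refl=-0.276543·-0.777778=0.2151; V=9.283951+-0.276543+0.215089=9.2225
k=5 load: inc=0.215089, refl=0.215089·0.200000=0.0430; V=9.007407+0.215089+0.043018=9.2655
k=6 src: inc=0.043018, refl=0.043018·-0.777778=-0.0335; V=9.222497+0.043018+-0.033458=9.2321
k=7 load: inc=-0.033458, refl=-0.033458·0.200000=-0.0067; V=9.265514+-0.033458+-0.006692=9.2254
k=8 src: inc=-0.006692, refl=-0.006692·-0.777778=0.0052; V=9.232056+-0.006692+0.005205=9.2306
k=9 load: inc=0.005205, refl=0.005205·0.200000=0.0010; V=9.225364+0.005205+0.001041=9.2316

0 0 source 8.8889
1 3 load 10.6667
2 6 source 9.2840
3 9 load 9.0074
4 12 source 9.2225
5 15 load 9.2655
6 18 source 9.2321
7 21 load 9.2254
8 24 source 9.2306
9 27 load 9.2316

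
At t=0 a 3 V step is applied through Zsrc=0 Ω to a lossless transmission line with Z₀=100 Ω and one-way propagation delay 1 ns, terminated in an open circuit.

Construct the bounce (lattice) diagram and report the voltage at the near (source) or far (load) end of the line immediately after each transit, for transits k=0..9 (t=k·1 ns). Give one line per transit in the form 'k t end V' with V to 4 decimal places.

Γ_L=1.000000, Γ_S=-1.000000; launch V₁=3·100/100=3.000000
k=0 src: V=3.0000
k=1 load: inc=3.000000, refl=3.000000·1.000000=3.0000; V=0.000000+3.000000+3.000000=6.0000
k=2 src: inc=3.000000, refl=3.000000·-1.000000=-3.0000; V=3.000000+3.000000+-3.000000=3.0000
k=3 load: inc=-3.000000, refl=-3.000000·1.000000=-3.0000; V=6.000000+-3.000000+-3.000000=0.0000
k=4 src: inc=-3.000000, refl=-3.000000·-1.000000=3.0000; V=3.000000+-3.000000+3.000000=3.0000
k=5 load: inc=3.000000, refl=3.000000·1.000000=3.0000; V=0.000000+3.000000+3.000000=6.0000
k=6 src: inc=3.000000, refl=3.000000·-1.000000=-3.0000; V=3.000000+3.000000+-3.000000=3.0000
k=7 load: inc=-3.000000, refl=-3.000000·1.000000=-3.0000; V=6.000000+-3.000000+-3.000000=0.0000
k=8 src: inc=-3.000000, refl=-3.000000·-1.000000=3.0000; V=3.000000+-3.000000+3.000000=3.0000
k=9 load: inc=3.000000, refl=3.000000·1.000000=3.0000; V=0.000000+3.000000+3.000000=6.0000

0 0 source 3.0000
1 1 load 6.0000
2 2 source 3.0000
3 3 load 0.0000
4 4 source 3.0000
5 5 load 6.0000
6 6 source 3.0000
7 7 load 0.0000
8 8 source 3.0000
9 9 load 6.0000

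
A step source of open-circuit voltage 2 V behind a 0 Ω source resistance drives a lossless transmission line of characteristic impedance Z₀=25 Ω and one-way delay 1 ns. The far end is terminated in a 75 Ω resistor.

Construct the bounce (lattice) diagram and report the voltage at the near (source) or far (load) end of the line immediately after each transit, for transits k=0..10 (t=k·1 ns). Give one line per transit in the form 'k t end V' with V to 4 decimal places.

Γ_L=0.500000, Γ_S=-1.000000; launch V₁=2·25/25=2.000000
k=0 src: V=2.0000
k=1 load: inc=2.000000, refl=2.000000·0.500000=1.0000; V=0.000000+2.000000+1.000000=3.0000
k=2 src: inc=1.000000, refl=1.000000·-1.000000=-1.0000; V=2.000000+1.000000+-1.000000=2.0000
k=3 load: inc=-1.000000, refl=-1.000000·0.500000=-0.5000; V=3.000000+-1.000000+-0.500000=1.5000
k=4 src: inc=-0.500000, refl=-0.500000·-1.000000=0.5000; V=2.000000+-0.500000+0.500000=2.0000
k=5 load: inc=0.500000, refl=0.500000·0.500000=0.2500; V=1.500000+0.500000+0.250000=2.2500
k=6 src: inc=0.250000, refl=0.250000·-1.000000=-0.2500; V=2.000000+0.250000+-0.250000=2.0000
k=7 load: inc=-0.250000, refl=-0.250000·0.500000=-0.1250; V=2.250000+-0.250000+-0.125000=1.8750
k=8 src: inc=-0.125000, refl=-0.125000·-1.000000=0.1250; V=2.000000+-0.125000+0.125000=2.0000
k=9 load: inc=0.125000, refl=0.125000·0.500000=0.0625; V=1.875000+0.125000+0.062500=2.0625
k=10 src: inc=0.062500, refl=0.062500·-1.000000=-0.0625; V=2.000000+0.062500+-0.062500=2.0000

0 0 source 2.0000
1 1 load 3.0000
2 2 source 2.0000
3 3 load 1.5000
4 4 source 2.0000
5 5 load 2.2500
6 6 source 2.0000
7 7 load 1.8750
8 8 source 2.0000
9 9 load 2.0625
10 10 source 2.0000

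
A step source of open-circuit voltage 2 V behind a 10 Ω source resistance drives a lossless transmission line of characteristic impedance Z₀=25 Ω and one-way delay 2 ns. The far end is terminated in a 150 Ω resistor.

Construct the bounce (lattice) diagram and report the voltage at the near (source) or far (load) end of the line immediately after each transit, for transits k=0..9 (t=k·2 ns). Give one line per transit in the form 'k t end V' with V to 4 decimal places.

0 0 source 1.4286
1 2 load 2.4490
2 4 source 2.0117
3 6 load 1.6993
4 8 source 1.8332
5 10 load 1.9288
6 12 source 1.8878
7 14 load 1.8585
8 16 source 1.8711
9 18 load 1.8800

Γ_L=0.714286, Γ_S=-0.428571; launch V₁=2·25/35=1.428571
k=0 src: V=1.4286
k=1 load: inc=1.428571, refl=1.428571·0.714286=1.0204; V=0.000000+1.428571+1.020408=2.4490
k=2 src: inc=1.020408, refl=1.020408·-0.428571=-0.4373; V=1.428571+1.020408+-0.437318=2.0117
k=3 load: inc=-0.437318, refl=-0.437318·0.714286=-0.3124; V=2.448980+-0.437318+-0.312370=1.6993
k=4 src: inc=-0.312370, refl=-0.312370·-0.428571=0.1339; V=2.011662+-0.312370+0.133873=1.8332
k=5 load: inc=0.133873, refl=0.133873·0.714286=0.0956; V=1.699292+0.133873+0.095623=1.9288
k=6 src: inc=0.095623, refl=0.095623·-0.428571=-0.0410; V=1.833165+0.095623+-0.040981=1.8878
k=7 load: inc=-0.040981, refl=-0.040981·0.714286=-0.0293; V=1.928788+-0.040981+-0.029272=1.8585
k=8 src: inc=-0.029272, refl=-0.029272·-0.428571=0.0125; V=1.887807+-0.029272+0.012545=1.8711
k=9 load: inc=0.012545, refl=0.012545·0.714286=0.0090; V=1.858534+0.012545+0.008961=1.8800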